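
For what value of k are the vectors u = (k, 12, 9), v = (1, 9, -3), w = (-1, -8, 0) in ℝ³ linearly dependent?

The set is linearly dependent precisely when det[u; v; w] = 0.
The determinant works out to 45 - 24*k.
This vanishes exactly when k = 15/8.

k = 15/8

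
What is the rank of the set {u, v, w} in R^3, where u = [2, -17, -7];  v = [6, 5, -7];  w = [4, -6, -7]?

Put the 3×3 matrix [u|v|w] into echelon form.
Reduction leaves 2 leading entries, giving rank 2.

2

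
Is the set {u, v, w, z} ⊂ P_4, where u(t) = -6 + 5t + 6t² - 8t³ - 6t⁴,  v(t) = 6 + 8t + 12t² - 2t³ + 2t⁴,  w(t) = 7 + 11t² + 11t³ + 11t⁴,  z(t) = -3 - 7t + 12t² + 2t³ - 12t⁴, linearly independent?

Write each element as a coordinate vector in ℝ⁵ using {1, t, …, t⁴}.
Row-reduce the matrix whose columns are u, v, w, z.
The reduction yields 4 nonzero rows, so the rank is 4.
Since rank = 4 (the number of vectors), the set is linearly independent.

linearly independent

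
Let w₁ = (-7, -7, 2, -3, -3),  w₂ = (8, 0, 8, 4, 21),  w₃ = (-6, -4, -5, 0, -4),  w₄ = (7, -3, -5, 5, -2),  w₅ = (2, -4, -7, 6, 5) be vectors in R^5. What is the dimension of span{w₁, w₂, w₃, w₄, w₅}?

Apply Gaussian elimination to the matrix whose rows are w₁, w₂, w₃, w₄, w₅.
The echelon form has 4 nonzero rows, so the rank is 4.

dim = 4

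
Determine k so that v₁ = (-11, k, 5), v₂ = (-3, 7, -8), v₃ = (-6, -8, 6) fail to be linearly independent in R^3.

The set is linearly dependent precisely when det[v₁; v₂; v₃] = 0.
The determinant works out to 66*k + 572.
Setting this to zero gives k = -26/3.

k = -26/3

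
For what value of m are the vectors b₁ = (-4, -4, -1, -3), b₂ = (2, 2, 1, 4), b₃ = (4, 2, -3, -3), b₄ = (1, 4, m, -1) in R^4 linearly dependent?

The set is linearly dependent precisely when det[b₁; b₂; b₃; b₄] = 0.
Expanding, det = 20*m - 82.
Setting this to zero gives m = 41/10.

m = 41/10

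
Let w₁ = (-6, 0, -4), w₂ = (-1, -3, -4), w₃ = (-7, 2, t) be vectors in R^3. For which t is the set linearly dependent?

t = -22/9

Place the vectors as rows of a 3×3 matrix; dependence ⇔ determinant zero.
The determinant works out to 18*t + 44.
This vanishes exactly when t = -22/9.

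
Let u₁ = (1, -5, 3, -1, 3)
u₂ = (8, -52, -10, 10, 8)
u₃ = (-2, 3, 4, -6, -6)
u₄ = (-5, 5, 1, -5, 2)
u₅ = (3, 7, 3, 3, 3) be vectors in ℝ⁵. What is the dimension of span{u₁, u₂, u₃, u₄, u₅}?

Form the matrix with u₁, u₂, u₃, u₄, u₅ as columns and reduce.
Reduction leaves 4 leading entries, giving rank 4.

4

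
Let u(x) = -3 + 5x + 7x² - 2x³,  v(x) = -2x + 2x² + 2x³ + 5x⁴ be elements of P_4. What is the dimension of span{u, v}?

2

Represent each element by its coordinate vector in ℝ⁵.
Form the matrix with u, v as columns and reduce.
The echelon form has 2 nonzero rows, so the rank is 2.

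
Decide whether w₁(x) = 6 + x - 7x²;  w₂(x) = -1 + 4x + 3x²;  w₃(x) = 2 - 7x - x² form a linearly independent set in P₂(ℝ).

linearly independent

Take coordinates with respect to the standard basis {1, x, x²}.
Form the 3×3 matrix with these as columns; its determinant is 114.
A nonzero determinant means the columns are linearly independent.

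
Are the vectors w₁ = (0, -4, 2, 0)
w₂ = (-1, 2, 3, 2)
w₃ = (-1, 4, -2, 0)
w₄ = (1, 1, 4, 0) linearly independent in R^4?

Place the vectors as rows of a 4×4 matrix and reduce to echelon form.
The reduction yields 4 nonzero rows, so the rank is 4.
Since rank = 4 (the number of vectors), the set is linearly independent.

linearly independent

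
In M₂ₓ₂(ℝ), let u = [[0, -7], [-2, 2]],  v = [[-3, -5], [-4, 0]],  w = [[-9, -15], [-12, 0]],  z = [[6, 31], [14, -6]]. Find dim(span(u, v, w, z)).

2

Pass to coordinate vectors with respect to the basis {E₁₁, E₁₂, E₂₁, E₂₂}.
Apply Gaussian elimination to the matrix whose rows are u, v, w, z.
Exactly 2 pivots survive; hence the rank is 2.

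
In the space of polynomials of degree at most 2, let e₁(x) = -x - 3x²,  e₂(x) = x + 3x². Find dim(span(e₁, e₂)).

1

Represent each element by its coordinate vector in ℝ³.
Apply Gaussian elimination to the matrix whose rows are e₁, e₂.
Exactly 1 pivot survives; hence the rank is 1.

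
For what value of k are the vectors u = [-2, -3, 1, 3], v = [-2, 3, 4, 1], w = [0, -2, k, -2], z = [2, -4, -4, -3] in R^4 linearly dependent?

k = -3/7

Place the vectors as rows of a 4×4 matrix; dependence ⇔ determinant zero.
Expanding, det = 28*k + 12.
Setting this to zero gives k = -3/7.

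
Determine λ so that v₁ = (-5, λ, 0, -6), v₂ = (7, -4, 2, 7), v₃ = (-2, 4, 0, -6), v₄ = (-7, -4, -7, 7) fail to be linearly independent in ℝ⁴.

λ = 19/7

The set is linearly dependent precisely when det[v₁; v₂; v₃; v₄] = 0.
The determinant works out to 84*λ - 228.
Solving 84*λ - 228 = 0 yields λ = 19/7.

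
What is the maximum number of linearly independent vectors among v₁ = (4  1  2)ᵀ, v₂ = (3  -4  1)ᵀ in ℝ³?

2

Apply Gaussian elimination to the matrix whose rows are v₁, v₂.
The echelon form has 2 nonzero rows, so the rank is 2.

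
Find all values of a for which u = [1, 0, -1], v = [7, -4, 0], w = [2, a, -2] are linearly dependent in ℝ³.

a = 0

The vectors are dependent exactly when the determinant of the matrix with rows u, v, w vanishes.
Cofactor expansion gives det = -7*a.
Solving -7*a = 0 yields a = 0.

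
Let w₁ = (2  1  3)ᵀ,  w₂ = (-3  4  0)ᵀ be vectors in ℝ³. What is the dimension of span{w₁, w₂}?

Row-reduce the 2×3 matrix with these as rows.
There are 2 pivot columns, so rank = 2.

dim = 2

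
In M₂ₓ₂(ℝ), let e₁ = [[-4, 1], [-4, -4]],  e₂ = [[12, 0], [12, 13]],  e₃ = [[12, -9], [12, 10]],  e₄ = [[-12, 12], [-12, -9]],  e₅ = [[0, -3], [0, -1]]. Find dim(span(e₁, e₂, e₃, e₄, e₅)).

Pass to coordinate vectors with respect to the basis {E₁₁, E₁₂, E₂₁, E₂₂}.
Row-reduce the 5×4 matrix with these as rows.
The echelon form has 2 nonzero rows, so the rank is 2.
(With 5 elements in a 4-dimensional space the rank is at most 4.)

2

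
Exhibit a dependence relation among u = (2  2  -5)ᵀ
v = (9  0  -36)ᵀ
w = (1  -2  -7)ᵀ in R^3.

3u - v + 3w = 0

Row-reduce the matrix with u, v, w as columns; the null space gives the coefficients.
One solution (up to scaling) is (3, -1, 3).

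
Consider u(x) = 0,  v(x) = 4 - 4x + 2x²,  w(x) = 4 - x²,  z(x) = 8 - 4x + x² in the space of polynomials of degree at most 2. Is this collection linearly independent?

Write each element as a coordinate vector in ℝ³ using {1, x, x²}.
There are 4 vectors in a 3-dimensional space, so they cannot be linearly independent.

linearly dependent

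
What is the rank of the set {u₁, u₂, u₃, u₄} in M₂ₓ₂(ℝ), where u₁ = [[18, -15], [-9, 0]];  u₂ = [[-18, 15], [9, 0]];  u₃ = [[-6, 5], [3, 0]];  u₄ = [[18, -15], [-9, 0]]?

Represent each element by its coordinate vector in ℝ⁴.
Form the matrix with u₁, u₂, u₃, u₄ as columns and reduce.
Reduction leaves 1 leading entry, giving rank 1.

1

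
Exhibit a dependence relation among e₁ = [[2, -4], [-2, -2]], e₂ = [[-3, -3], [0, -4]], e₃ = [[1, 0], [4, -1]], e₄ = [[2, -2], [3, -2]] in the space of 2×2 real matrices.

Pass to coordinate vectors relative to the basis {E₁₁, E₁₂, E₂₁, E₂₂}.
Row-reduce the matrix with e₁, e₂, e₃, e₄ as columns; the null space gives the coefficients.
One solution (up to scaling) is (1, 0, 2, -2).

e₁ + 2e₃ - 2e₄ = 0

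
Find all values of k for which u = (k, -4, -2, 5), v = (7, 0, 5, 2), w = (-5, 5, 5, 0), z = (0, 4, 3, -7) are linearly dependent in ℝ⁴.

k = 37/11

Place the vectors as rows of a 4×4 matrix; dependence ⇔ determinant zero.
Cofactor expansion gives det = 165*k - 555.
Setting this to zero gives k = 37/11.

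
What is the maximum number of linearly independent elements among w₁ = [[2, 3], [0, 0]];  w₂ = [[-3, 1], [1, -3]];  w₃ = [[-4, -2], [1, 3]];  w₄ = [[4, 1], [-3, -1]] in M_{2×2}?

4

Use coordinates relative to {E₁₁, E₁₂, E₂₁, E₂₂}.
Form the matrix with w₁, w₂, w₃, w₄ as columns and reduce.
Exactly 4 pivots survive; hence the rank is 4.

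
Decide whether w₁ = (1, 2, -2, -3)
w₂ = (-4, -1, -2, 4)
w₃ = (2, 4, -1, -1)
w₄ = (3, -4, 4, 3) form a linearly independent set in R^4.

Form the 4×4 matrix with these as columns; its determinant is 162.
A nonzero determinant means the columns are linearly independent.

linearly independent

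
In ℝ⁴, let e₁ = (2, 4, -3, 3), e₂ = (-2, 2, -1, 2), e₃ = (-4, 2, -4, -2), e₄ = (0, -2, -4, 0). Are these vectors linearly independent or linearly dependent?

linearly independent

Row-reduce the matrix whose columns are e₁, e₂, e₃, e₄.
The reduction yields 4 nonzero rows, so the rank is 4.
Since rank = 4 (the number of vectors), the set is linearly independent.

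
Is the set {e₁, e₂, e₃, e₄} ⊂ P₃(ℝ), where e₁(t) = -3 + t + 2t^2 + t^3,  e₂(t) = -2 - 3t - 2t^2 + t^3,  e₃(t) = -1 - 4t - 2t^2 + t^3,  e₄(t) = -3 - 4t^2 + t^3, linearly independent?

Write each element as a coordinate vector in ℝ⁴ using {1, t, …, t^3}.
Form the 4×4 matrix with these as columns; its determinant is 14.
A nonzero determinant means the columns are linearly independent.

linearly independent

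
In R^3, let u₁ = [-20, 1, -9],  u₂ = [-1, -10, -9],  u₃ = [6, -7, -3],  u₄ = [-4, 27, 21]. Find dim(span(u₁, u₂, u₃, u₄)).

dim = 2

Put the 3×4 matrix [u₁|u₂|u₃|u₄] into echelon form.
There are 2 pivot columns, so rank = 2.
(With 4 elements in a 3-dimensional space the rank is at most 3.)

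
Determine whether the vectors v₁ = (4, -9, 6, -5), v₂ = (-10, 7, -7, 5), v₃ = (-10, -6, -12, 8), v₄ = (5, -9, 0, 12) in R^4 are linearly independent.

Row-reduce the matrix whose columns are v₁, v₂, v₃, v₄.
The reduction yields 4 nonzero rows, so the rank is 4.
Since rank = 4 (the number of vectors), the set is linearly independent.

linearly independent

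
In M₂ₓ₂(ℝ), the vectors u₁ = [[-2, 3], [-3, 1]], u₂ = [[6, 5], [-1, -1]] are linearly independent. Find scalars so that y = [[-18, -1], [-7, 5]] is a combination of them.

y = 3u₁ - 2u₂

Take coordinate vectors relative to {E₁₁, E₁₂, E₂₁, E₂₂}.
Since u₁, u₂ are independent, the coefficients expressing y are uniquely determined by a linear system.
Back-substitution yields (a₁, a₂) = (3, -2).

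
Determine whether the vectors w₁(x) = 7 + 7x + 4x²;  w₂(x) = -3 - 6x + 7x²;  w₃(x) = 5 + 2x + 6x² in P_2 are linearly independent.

Take coordinates with respect to the standard basis {1, x, x²}.
Form the 3×3 matrix with these as columns; its determinant is 117.
A nonzero determinant means the columns are linearly independent.

linearly independent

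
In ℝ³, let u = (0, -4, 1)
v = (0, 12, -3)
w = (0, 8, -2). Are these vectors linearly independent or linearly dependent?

One vector is a scalar multiple of another, so the set is dependent.

linearly dependent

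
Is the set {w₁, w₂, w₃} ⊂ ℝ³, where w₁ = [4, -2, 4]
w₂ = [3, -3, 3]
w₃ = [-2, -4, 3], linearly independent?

The matrix [w₁|w₂|w₃] has determinant -30.
A nonzero determinant means the columns are linearly independent.

linearly independent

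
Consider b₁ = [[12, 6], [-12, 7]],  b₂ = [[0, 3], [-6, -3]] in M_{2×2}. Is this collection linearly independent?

Take coordinates with respect to the standard basis {E₁₁, E₁₂, E₂₁, E₂₂}.
Row-reduce the matrix whose columns are b₁, b₂.
The reduction yields 2 nonzero rows, so the rank is 2.
Since rank = 2 (the number of vectors), the set is linearly independent.

linearly independent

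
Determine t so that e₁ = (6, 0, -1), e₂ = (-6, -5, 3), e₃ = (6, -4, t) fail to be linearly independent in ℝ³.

t = 3/5

Dependence holds iff the 3×3 matrix [e₁ e₂ e₃] is singular.
Expanding, det = 18 - 30*t.
This vanishes exactly when t = 3/5.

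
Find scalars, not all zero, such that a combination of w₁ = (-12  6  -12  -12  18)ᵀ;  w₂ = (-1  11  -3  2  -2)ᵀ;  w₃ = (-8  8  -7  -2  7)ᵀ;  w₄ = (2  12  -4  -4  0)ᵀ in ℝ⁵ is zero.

w₁ + 2w₂ - 2w₃ - w₄ = 0

Write the vectors as columns of a matrix and find a nonzero vector in its null space.
A generator of the null space is (1, 2, -2, -1).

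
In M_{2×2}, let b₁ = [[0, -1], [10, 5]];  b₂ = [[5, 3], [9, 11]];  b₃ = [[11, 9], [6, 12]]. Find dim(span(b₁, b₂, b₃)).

Use coordinates relative to {E₁₁, E₁₂, E₂₁, E₂₂}.
Put the 4×3 matrix [b₁|b₂|b₃] into echelon form.
The echelon form has 3 nonzero rows, so the rank is 3.

dim = 3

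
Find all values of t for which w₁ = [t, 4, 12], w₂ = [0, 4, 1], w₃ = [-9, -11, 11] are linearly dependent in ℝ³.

t = -36/5

Place the vectors as rows of a 3×3 matrix; dependence ⇔ determinant zero.
The determinant works out to 55*t + 396.
Setting this to zero gives t = -36/5.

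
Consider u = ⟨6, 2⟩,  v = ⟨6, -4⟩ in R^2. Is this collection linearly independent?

linearly independent

The matrix [u|v] has determinant -36.
A nonzero determinant means the columns are linearly independent.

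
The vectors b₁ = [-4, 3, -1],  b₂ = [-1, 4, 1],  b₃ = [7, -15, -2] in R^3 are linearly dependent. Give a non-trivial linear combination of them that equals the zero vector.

Solve the homogeneous system with b₁, b₂, b₃ as columns by row-reducing the coefficient matrix.
One solution (up to scaling) is (1, 3, 1).

b₁ + 3b₂ + b₃ = 0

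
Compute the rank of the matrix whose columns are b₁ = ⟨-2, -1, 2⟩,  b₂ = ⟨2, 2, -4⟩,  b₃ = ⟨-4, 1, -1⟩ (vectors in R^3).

Form the matrix with b₁, b₂, b₃ as columns and reduce.
There are 3 pivot columns, so rank = 3.

3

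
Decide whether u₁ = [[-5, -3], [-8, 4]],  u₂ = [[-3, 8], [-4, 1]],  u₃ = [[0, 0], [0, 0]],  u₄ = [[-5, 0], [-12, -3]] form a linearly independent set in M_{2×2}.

linearly dependent

Write each element as a coordinate vector in ℝ⁴ using {E₁₁, E₁₂, E₂₁, E₂₂}.
One of the vectors is the zero vector, so the set is linearly dependent.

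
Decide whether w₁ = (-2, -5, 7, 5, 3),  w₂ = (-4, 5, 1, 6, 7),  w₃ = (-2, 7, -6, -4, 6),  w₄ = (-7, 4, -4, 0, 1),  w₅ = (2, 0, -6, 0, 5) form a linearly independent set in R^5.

The matrix [w₁|w₂|w₃|w₄|w₅] has determinant 21103.
A nonzero determinant means the columns are linearly independent.

linearly independent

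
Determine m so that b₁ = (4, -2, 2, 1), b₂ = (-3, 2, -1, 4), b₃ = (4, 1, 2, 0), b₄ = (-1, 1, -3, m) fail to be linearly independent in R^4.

m = -25

Place the vectors as rows of a 4×4 matrix; dependence ⇔ determinant zero.
Expanding, det = -6*m - 150.
This vanishes exactly when m = -25.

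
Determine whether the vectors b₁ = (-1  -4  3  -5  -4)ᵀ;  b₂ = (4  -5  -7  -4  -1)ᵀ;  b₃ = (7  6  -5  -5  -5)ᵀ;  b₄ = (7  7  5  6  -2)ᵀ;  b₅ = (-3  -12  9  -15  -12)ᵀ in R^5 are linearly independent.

One vector is a scalar multiple of another, so the set is dependent.

linearly dependent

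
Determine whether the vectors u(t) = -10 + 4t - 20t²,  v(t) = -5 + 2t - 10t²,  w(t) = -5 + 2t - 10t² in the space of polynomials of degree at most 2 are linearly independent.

linearly dependent

Write each element as a coordinate vector in ℝ³ using {1, t, t²}.
Form the 3×3 matrix with these as columns; its determinant is 0.
A zero determinant means the columns are linearly dependent.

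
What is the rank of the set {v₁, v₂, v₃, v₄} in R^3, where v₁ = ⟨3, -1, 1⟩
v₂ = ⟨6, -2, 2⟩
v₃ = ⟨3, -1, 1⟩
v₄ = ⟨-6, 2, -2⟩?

1

Apply Gaussian elimination to the matrix whose rows are v₁, v₂, v₃, v₄.
The echelon form has 1 nonzero row, so the rank is 1.
(With 4 elements in a 3-dimensional space the rank is at most 3.)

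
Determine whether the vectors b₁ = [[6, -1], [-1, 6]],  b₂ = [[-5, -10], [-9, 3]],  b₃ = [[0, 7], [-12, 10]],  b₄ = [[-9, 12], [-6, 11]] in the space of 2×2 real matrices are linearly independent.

linearly independent

Write each element as a coordinate vector in ℝ⁴ using {E₁₁, E₁₂, E₂₁, E₂₂}.
Form the 4×4 matrix with these as columns; its determinant is 16318.
A nonzero determinant means the columns are linearly independent.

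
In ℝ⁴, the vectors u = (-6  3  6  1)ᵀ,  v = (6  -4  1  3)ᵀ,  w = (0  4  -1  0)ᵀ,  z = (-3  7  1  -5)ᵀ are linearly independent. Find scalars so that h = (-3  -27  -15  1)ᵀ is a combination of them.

h = -2u - 4v - 4w - 3z

Write h = c₁u + … + c₄z and equate components.
The system has the unique solution (c₁, …, c₄) = (-2, -4, -4, -3).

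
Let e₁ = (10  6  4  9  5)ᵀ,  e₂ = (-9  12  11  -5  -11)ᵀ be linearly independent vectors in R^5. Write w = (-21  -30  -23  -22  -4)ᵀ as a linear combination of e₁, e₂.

w = -3e₁ - e₂

Since e₁, e₂ are independent, the coefficients expressing w are uniquely determined by a linear system.
Back-substitution yields (c₁, c₂) = (-3, -1).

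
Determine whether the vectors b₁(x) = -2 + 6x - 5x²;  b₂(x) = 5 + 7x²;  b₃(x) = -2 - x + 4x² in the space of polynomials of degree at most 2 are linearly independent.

linearly independent

Write each element as a coordinate vector in ℝ³ using {1, x, x²}.
Row-reduce the matrix whose columns are b₁, b₂, b₃.
The reduction yields 3 nonzero rows, so the rank is 3.
Since rank = 3 (the number of vectors), the set is linearly independent.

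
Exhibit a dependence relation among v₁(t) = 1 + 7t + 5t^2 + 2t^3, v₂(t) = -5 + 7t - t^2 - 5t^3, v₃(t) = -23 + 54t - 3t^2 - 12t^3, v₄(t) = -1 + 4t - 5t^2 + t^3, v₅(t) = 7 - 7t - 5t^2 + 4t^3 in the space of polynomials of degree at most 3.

2v₁ + 3v₂ - v₃ + 3v₄ - v₅ = 0

Take coordinates with respect to {1, t, …, t^3}.
Row-reduce the matrix with v₁, v₂, v₃, v₄, v₅ as columns; the null space gives the coefficients.
The free variable yields coefficients (2, 3, -1, 3, -1) (any nonzero multiple also works).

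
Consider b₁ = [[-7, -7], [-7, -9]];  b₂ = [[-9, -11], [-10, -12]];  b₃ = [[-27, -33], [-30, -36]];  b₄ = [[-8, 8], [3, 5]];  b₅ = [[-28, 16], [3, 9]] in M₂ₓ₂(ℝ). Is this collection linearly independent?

Write each element as a coordinate vector in ℝ⁴ using {E₁₁, E₁₂, E₂₁, E₂₂}.
There are 5 vectors in a 4-dimensional space, so they cannot be linearly independent.

linearly dependent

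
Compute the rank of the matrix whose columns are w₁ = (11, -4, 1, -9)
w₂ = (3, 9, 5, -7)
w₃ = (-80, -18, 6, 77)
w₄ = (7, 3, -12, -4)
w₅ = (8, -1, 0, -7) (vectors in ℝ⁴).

rank 4

Row-reduce the 5×4 matrix with these as rows.
Exactly 4 pivots survive; hence the rank is 4.
(With 5 elements in a 4-dimensional space the rank is at most 4.)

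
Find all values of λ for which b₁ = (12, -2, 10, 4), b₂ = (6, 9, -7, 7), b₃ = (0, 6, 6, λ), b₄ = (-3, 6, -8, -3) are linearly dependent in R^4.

λ = -54

The vectors are dependent exactly when the determinant of the matrix with rows b₁, b₂, b₃, b₄ vanishes.
Cofactor expansion gives det = -132*λ - 7128.
This vanishes exactly when λ = -54.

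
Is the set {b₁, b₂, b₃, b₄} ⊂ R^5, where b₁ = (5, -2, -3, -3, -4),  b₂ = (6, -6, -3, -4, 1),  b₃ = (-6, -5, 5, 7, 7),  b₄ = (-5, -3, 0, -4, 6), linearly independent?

Row-reduce the matrix whose columns are b₁, b₂, b₃, b₄.
The reduction yields 4 nonzero rows, so the rank is 4.
Since rank = 4 (the number of vectors), the set is linearly independent.

linearly independent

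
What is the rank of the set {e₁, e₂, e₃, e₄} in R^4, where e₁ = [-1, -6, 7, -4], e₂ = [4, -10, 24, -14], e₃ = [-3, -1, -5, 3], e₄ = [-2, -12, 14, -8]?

2

Put the 4×4 matrix [e₁|e₂|e₃|e₄] into echelon form.
Exactly 2 pivots survive; hence the rank is 2.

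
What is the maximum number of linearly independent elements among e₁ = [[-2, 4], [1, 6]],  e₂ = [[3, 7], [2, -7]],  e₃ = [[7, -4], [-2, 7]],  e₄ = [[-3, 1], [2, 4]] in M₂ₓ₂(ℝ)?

4

Pass to coordinate vectors with respect to the basis {E₁₁, E₁₂, E₂₁, E₂₂}.
Row-reduce the 4×4 matrix with these as rows.
Reduction leaves 4 leading entries, giving rank 4.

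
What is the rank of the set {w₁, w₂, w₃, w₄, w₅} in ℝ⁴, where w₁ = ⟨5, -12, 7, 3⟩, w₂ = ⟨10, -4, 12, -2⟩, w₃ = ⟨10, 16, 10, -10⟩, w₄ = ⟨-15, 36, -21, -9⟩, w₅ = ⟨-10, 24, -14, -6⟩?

Apply Gaussian elimination to the matrix whose rows are w₁, w₂, w₃, w₄, w₅.
The echelon form has 2 nonzero rows, so the rank is 2.
(With 5 elements in a 4-dimensional space the rank is at most 4.)

rank 2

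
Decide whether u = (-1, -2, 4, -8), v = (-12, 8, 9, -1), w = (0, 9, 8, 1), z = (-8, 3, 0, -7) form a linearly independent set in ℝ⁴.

The matrix [u|v|w|z] has determinant 6918.
A nonzero determinant means the columns are linearly independent.

linearly independent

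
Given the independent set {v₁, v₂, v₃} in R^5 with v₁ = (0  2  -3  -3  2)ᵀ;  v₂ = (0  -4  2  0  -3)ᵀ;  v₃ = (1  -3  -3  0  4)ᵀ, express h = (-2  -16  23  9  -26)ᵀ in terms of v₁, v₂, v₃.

Solve the system with v₁, v₂, v₃ as columns and h as the right-hand side.
The system has the unique solution (a₁, a₂, a₃) = (-3, 4, -2).

h = -3v₁ + 4v₂ - 2v₃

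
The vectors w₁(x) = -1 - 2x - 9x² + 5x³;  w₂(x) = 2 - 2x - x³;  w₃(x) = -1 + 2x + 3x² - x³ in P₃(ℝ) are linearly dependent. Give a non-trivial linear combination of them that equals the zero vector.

w₁ + 2w₂ + 3w₃ = 0

Take coordinates with respect to {1, x, …, x³}.
Row-reduce the matrix with w₁, w₂, w₃ as columns; the null space gives the coefficients.
A generator of the null space is (1, 2, 3).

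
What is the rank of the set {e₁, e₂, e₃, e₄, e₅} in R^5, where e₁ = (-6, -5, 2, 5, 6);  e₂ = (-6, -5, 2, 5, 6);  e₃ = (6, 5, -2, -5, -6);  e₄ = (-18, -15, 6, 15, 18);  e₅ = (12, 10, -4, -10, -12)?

Row-reduce the 5×5 matrix with these as rows.
Exactly 1 pivot survives; hence the rank is 1.

1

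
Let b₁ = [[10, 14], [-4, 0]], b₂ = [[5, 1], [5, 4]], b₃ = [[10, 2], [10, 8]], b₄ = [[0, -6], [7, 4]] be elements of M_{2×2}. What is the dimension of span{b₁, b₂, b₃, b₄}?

Represent each element by its coordinate vector in ℝ⁴.
Put the 4×4 matrix [b₁|b₂|b₃|b₄] into echelon form.
Exactly 2 pivots survive; hence the rank is 2.

2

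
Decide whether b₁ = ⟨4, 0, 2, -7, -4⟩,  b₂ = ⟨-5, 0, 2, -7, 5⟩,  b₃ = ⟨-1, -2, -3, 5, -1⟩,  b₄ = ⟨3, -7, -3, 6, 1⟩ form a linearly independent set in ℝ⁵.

linearly independent

Place the vectors as rows of a 4×5 matrix and reduce to echelon form.
The reduction yields 4 nonzero rows, so the rank is 4.
Since rank = 4 (the number of vectors), the set is linearly independent.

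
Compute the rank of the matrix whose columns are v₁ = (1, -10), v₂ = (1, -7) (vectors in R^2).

rank 2

Put the 2×2 matrix [v₁|v₂] into echelon form.
There are 2 pivot columns, so rank = 2.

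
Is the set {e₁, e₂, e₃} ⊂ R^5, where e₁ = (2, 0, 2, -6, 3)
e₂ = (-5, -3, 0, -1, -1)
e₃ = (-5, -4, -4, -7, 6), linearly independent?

linearly independent

Row-reduce the matrix whose columns are e₁, e₂, e₃.
The reduction yields 3 nonzero rows, so the rank is 3.
Since rank = 3 (the number of vectors), the set is linearly independent.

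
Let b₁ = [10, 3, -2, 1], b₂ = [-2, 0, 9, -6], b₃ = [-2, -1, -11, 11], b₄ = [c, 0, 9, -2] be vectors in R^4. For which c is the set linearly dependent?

c = -41/12

Place the vectors as rows of a 4×4 matrix; dependence ⇔ determinant zero.
The determinant works out to -96*c - 328.
Solving -96*c - 328 = 0 yields c = -41/12.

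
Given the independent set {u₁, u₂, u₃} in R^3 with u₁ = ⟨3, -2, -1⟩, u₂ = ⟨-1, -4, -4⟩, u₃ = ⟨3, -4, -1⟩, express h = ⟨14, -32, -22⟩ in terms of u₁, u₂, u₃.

h = 4u₁ + 4u₂ + 2u₃

Write h = a₁u₁ + … + a₃u₃ and equate components.
Back-substitution yields (a₁, a₂, a₃) = (4, 4, 2).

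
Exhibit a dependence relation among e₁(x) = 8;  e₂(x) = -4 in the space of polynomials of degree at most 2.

e₁ + 2e₂ = 0

Pass to coordinate vectors relative to the basis {1, x, x²}.
Solve the homogeneous system with e₁, e₂ as columns by row-reducing the coefficient matrix.
One solution (up to scaling) is (1, 2).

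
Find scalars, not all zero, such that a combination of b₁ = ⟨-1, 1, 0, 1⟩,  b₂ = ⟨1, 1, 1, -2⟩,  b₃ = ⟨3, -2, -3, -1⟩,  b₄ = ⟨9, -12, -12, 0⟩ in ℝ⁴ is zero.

Solve the homogeneous system with b₁, b₂, b₃, b₄ as columns by row-reducing the coefficient matrix.
A generator of the null space is (3, 3, -3, 1).

3b₁ + 3b₂ - 3b₃ + b₄ = 0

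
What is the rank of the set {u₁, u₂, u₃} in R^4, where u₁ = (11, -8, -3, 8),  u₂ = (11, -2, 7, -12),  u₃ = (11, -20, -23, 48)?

Form the matrix with u₁, u₂, u₃ as columns and reduce.
There are 2 pivot columns, so rank = 2.

2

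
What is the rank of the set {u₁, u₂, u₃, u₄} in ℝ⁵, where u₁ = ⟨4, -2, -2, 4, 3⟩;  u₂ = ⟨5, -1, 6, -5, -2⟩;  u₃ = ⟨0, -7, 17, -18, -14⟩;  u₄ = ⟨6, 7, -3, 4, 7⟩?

3

Form the matrix with u₁, u₂, u₃, u₄ as columns and reduce.
Reduction leaves 3 leading entries, giving rank 3.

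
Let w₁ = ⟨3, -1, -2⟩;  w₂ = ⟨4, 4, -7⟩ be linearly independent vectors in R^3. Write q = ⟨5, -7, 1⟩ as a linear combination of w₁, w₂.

Write q = c₁w₁ + c₂w₂ and equate components.
The system has the unique solution (c₁, c₂) = (3, -1).

q = 3w₁ - w₂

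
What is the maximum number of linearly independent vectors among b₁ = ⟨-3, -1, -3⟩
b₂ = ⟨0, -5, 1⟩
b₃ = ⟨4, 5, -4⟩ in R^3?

3

Apply Gaussian elimination to the matrix whose rows are b₁, b₂, b₃.
Reduction leaves 3 leading entries, giving rank 3.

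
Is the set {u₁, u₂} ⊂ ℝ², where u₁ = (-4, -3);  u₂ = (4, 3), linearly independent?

The matrix [u₁|u₂] has determinant 0.
A zero determinant means the columns are linearly dependent.

linearly dependent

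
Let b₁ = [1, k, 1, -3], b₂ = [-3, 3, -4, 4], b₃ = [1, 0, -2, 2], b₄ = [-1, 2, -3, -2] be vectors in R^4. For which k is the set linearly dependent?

The set is linearly dependent precisely when det[b₁; b₂; b₃; b₄] = 0.
The determinant works out to 50*k + 35.
Solving 50*k + 35 = 0 yields k = -7/10.

k = -7/10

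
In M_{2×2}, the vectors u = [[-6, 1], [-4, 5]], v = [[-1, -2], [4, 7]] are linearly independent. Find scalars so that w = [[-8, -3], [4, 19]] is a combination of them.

Take coordinate vectors relative to {E₁₁, E₁₂, E₂₁, E₂₂}.
Set up the augmented matrix [u | v | w] and row-reduce.
Back-substitution yields (α₁, α₂) = (1, 2).

w = u + 2v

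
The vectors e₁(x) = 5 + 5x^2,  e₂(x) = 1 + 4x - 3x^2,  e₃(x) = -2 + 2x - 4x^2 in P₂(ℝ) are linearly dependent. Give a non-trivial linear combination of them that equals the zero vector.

Take coordinates with respect to {1, x, x^2}.
Solve the homogeneous system with e₁, e₂, e₃ as columns by row-reducing the coefficient matrix.
A generator of the null space is (1, -1, 2).

e₁ - e₂ + 2e₃ = 0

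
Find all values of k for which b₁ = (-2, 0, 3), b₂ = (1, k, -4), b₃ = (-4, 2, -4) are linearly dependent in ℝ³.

Place the vectors as rows of a 3×3 matrix; dependence ⇔ determinant zero.
The determinant works out to 20*k - 10.
Setting this to zero gives k = 1/2.

k = 1/2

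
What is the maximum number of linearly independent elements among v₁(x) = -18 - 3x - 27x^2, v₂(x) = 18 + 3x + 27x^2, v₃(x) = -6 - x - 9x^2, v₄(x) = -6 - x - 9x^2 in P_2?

Represent each element by its coordinate vector in ℝ³.
Put the 3×4 matrix [v₁|v₂|v₃|v₄] into echelon form.
There is 1 pivot column, so rank = 1.
(With 4 elements in a 3-dimensional space the rank is at most 3.)

1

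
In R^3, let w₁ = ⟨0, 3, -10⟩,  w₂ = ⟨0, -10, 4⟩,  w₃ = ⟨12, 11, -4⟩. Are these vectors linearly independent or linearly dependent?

linearly independent

Row-reduce the matrix whose columns are w₁, w₂, w₃.
The reduction yields 3 nonzero rows, so the rank is 3.
Since rank = 3 (the number of vectors), the set is linearly independent.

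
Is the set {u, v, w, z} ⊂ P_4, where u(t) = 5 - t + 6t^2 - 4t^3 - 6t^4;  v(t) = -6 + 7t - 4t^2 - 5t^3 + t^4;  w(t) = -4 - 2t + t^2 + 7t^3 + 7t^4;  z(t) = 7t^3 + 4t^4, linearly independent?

linearly independent

Write each element as a coordinate vector in ℝ⁵ using {1, t, …, t^4}.
Place the vectors as rows of a 4×5 matrix and reduce to echelon form.
The reduction yields 4 nonzero rows, so the rank is 4.
Since rank = 4 (the number of vectors), the set is linearly independent.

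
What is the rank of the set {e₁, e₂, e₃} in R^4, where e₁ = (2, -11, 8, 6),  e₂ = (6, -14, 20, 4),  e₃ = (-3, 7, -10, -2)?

2

Put the 4×3 matrix [e₁|e₂|e₃] into echelon form.
There are 2 pivot columns, so rank = 2.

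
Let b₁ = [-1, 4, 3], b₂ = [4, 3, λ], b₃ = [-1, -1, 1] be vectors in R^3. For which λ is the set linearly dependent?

The vectors are dependent exactly when the determinant of the matrix with rows b₁, b₂, b₃ vanishes.
Cofactor expansion gives det = -5*λ - 22.
This vanishes exactly when λ = -22/5.

λ = -22/5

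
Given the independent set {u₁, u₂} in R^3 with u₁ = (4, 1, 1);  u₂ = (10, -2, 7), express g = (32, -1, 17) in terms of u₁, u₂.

Solve the system with u₁, u₂ as columns and g as the right-hand side.
The system has the unique solution (a₁, a₂) = (3, 2).

g = 3u₁ + 2u₂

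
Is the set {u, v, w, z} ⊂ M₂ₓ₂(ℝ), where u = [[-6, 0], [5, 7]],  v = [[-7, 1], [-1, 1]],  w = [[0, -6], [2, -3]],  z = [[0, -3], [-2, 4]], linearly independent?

linearly independent

Take coordinates with respect to the standard basis {E₁₁, E₁₂, E₂₁, E₂₂}.
The matrix [u|v|w|z] has determinant 2115.
A nonzero determinant means the columns are linearly independent.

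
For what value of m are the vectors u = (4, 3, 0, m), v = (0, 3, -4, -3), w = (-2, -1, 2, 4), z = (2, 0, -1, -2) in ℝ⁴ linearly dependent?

m = -25

Dependence holds iff the 4×4 matrix [u v w z] is singular.
The determinant works out to 2*m + 50.
This vanishes exactly when m = -25.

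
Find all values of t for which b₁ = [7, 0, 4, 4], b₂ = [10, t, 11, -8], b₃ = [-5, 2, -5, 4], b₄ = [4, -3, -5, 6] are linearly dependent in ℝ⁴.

t = -10/3

Dependence holds iff the 4×4 matrix [b₁ b₂ b₃ b₄] is singular.
Expanding, det = 294*t + 980.
Setting this to zero gives t = -10/3.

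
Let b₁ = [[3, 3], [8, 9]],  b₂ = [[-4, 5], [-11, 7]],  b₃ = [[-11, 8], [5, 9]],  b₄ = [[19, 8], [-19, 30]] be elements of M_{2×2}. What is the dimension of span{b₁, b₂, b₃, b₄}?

Represent each element by its coordinate vector in ℝ⁴.
Apply Gaussian elimination to the matrix whose rows are b₁, b₂, b₃, b₄.
The echelon form has 3 nonzero rows, so the rank is 3.

3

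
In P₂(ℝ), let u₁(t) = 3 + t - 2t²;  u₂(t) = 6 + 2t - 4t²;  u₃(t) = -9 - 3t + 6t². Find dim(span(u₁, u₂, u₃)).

dim = 1

Represent each element by its coordinate vector in ℝ³.
Form the matrix with u₁, u₂, u₃ as columns and reduce.
Reduction leaves 1 leading entry, giving rank 1.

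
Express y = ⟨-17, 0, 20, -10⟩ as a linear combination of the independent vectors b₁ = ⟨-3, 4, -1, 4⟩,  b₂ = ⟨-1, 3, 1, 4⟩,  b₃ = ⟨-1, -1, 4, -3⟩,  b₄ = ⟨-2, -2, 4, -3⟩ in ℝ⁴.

Solve the system with b₁, b₂, b₃, b₄ as columns and y as the right-hand side.
Row-reducing the augmented matrix gives the unique coefficients (c₁, …, c₄) = (3, -1, 3, 3).

y = 3b₁ - b₂ + 3b₃ + 3b₄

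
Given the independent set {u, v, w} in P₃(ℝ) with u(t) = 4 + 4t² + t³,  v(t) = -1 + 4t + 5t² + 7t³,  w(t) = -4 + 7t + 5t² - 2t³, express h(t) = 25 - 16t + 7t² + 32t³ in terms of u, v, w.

h = 3u + 3v - 4w

Work in coordinates with respect to the standard basis {1, t, …, t³}.
Write h = α₁u + … + α₃w and equate components.
Back-substitution yields (α₁, α₂, α₃) = (3, 3, -4).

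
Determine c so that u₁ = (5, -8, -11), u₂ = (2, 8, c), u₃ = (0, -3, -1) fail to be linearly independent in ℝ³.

c = -2/3

Dependence holds iff the 3×3 matrix [u₁ u₂ u₃] is singular.
Expanding, det = 15*c + 10.
Solving 15*c + 10 = 0 yields c = -2/3.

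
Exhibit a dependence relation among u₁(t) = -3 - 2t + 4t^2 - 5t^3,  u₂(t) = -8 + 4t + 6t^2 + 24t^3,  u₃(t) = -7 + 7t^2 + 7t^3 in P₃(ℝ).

2u₁ + u₂ - 2u₃ = 0

Pass to coordinate vectors relative to the basis {1, t, …, t^3}.
Write the vectors as columns of a matrix and find a nonzero vector in its null space.
The free variable yields coefficients (2, 1, -2) (any nonzero multiple also works).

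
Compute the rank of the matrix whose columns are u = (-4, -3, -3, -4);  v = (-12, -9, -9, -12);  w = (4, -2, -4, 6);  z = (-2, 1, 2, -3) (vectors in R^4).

Put the 4×4 matrix [u|v|w|z] into echelon form.
The echelon form has 2 nonzero rows, so the rank is 2.

2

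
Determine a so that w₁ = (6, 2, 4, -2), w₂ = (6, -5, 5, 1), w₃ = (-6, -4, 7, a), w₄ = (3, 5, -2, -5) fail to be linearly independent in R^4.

Dependence holds iff the 4×4 matrix [w₁ w₂ w₃ w₄] is singular.
Cofactor expansion gives det = 1440 - 144*a.
This vanishes exactly when a = 10.

a = 10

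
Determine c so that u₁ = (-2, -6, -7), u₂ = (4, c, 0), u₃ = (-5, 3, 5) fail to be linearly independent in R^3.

The vectors are dependent exactly when the determinant of the matrix with rows u₁, u₂, u₃ vanishes.
Expanding, det = 36 - 45*c.
Setting this to zero gives c = 4/5.

c = 4/5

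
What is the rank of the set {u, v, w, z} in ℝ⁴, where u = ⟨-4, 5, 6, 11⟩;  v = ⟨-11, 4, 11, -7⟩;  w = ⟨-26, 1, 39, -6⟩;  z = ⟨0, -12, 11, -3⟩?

Row-reduce the 4×4 matrix with these as rows.
The echelon form has 3 nonzero rows, so the rank is 3.

rank 3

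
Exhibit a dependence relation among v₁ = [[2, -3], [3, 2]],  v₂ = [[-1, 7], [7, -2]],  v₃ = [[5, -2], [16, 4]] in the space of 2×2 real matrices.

Take coordinates with respect to {E₁₁, E₁₂, E₂₁, E₂₂}.
Solve the homogeneous system with v₁, v₂, v₃ as columns by row-reducing the coefficient matrix.
The free variable yields coefficients (3, 1, -1) (any nonzero multiple also works).

3v₁ + v₂ - v₃ = 0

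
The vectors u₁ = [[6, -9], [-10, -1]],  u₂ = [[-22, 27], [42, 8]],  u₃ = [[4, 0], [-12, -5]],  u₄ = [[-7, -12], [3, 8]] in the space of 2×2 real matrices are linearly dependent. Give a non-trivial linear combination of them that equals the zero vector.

3u₁ + u₂ + u₃ = 0

Write each element as a vector in ℝ⁴ using {E₁₁, E₁₂, E₂₁, E₂₂}.
Row-reduce the matrix with u₁, u₂, u₃, u₄ as columns; the null space gives the coefficients.
A generator of the null space is (3, 1, 1, 0).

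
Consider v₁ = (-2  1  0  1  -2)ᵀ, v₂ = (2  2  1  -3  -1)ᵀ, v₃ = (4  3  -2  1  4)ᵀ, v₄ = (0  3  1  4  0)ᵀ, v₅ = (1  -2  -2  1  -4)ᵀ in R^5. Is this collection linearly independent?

linearly independent

Place the vectors as rows of a 5×5 matrix and reduce to echelon form.
The reduction yields 5 nonzero rows, so the rank is 5.
Since rank = 5 (the number of vectors), the set is linearly independent.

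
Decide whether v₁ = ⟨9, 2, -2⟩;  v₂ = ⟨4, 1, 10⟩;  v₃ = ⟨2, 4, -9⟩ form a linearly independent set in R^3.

Row-reduce the matrix whose columns are v₁, v₂, v₃.
The reduction yields 3 nonzero rows, so the rank is 3.
Since rank = 3 (the number of vectors), the set is linearly independent.

linearly independent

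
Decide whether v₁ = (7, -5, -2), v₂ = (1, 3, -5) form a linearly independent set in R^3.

linearly independent

Row-reduce the matrix whose columns are v₁, v₂.
The reduction yields 2 nonzero rows, so the rank is 2.
Since rank = 2 (the number of vectors), the set is linearly independent.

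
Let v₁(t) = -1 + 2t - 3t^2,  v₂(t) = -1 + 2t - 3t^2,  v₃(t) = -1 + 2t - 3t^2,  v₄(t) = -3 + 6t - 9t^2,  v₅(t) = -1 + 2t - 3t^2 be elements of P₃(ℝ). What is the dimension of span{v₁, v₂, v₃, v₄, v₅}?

Pass to coordinate vectors with respect to the basis {1, t, …, t^3}.
Put the 4×5 matrix [v₁|v₂|v₃|v₄|v₅] into echelon form.
There is 1 pivot column, so rank = 1.
(With 5 elements in a 4-dimensional space the rank is at most 4.)

1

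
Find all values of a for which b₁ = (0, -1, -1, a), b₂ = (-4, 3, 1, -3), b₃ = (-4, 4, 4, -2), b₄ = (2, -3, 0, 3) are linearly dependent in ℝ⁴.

Dependence holds iff the 4×4 matrix [b₁ b₂ b₃ b₄] is singular.
Cofactor expansion gives det = 20*a - 4.
Solving 20*a - 4 = 0 yields a = 1/5.

a = 1/5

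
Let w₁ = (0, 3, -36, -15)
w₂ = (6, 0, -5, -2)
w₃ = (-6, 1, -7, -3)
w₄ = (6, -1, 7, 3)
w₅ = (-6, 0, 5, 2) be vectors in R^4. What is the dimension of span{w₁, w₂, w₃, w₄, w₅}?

Row-reduce the 5×4 matrix with these as rows.
Reduction leaves 2 leading entries, giving rank 2.
(With 5 elements in a 4-dimensional space the rank is at most 4.)

2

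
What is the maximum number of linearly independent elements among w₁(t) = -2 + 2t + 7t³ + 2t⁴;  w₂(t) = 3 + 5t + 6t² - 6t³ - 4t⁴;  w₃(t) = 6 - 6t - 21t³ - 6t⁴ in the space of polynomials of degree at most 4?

2

Pass to coordinate vectors with respect to the basis {1, t, …, t⁴}.
Put the 5×3 matrix [w₁|w₂|w₃] into echelon form.
The echelon form has 2 nonzero rows, so the rank is 2.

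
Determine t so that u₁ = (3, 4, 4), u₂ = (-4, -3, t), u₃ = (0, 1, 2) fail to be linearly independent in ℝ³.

The vectors are dependent exactly when the determinant of the matrix with rows u₁, u₂, u₃ vanishes.
Cofactor expansion gives det = -3*t - 2.
Solving -3*t - 2 = 0 yields t = -2/3.

t = -2/3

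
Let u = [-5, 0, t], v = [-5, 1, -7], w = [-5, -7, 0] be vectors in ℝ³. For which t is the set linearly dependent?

Place the vectors as rows of a 3×3 matrix; dependence ⇔ determinant zero.
Expanding, det = 40*t + 245.
Setting this to zero gives t = -49/8.

t = -49/8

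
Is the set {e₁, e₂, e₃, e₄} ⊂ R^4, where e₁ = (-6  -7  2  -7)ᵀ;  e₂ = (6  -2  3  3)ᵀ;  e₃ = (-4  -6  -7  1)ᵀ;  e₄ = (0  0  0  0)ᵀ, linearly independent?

linearly dependent

One of the vectors is the zero vector, so the set is linearly dependent.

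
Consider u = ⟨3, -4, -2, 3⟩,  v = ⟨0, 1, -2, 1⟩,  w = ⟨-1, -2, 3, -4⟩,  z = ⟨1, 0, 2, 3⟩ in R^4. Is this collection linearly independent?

The matrix [u|v|w|z] has determinant -14.
A nonzero determinant means the columns are linearly independent.

linearly independent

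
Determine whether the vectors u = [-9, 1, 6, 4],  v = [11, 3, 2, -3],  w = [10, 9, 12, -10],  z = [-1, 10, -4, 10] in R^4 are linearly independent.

Place the vectors as rows of a 4×4 matrix and reduce to echelon form.
The reduction yields 4 nonzero rows, so the rank is 4.
Since rank = 4 (the number of vectors), the set is linearly independent.

linearly independent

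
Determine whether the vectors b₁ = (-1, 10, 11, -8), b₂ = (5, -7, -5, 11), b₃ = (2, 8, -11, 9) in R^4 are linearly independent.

Row-reduce the matrix whose columns are b₁, b₂, b₃.
The reduction yields 3 nonzero rows, so the rank is 3.
Since rank = 3 (the number of vectors), the set is linearly independent.

linearly independent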